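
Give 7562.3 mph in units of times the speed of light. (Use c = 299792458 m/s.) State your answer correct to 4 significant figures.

1 mile per hour = 1.49116 × 10^-9 c.
Thus 7562.3 × 1.49116 × 10^-9 ≈ 1.128 × 10^-5 c.

1.128 × 10^-5 times the speed of light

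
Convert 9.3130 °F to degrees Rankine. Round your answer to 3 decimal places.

468.983 degrees Rankine

°R = °F + 459.67.
Applying the formula gives 468.983 °R.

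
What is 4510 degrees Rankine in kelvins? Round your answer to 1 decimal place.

2505.6 K

°R = K × 9/5.
Applying the formula gives 2505.6 K.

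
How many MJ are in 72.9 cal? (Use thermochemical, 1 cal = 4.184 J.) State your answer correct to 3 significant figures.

1 cal = 4.18400e-6 MJ.
Then 72.9 × 4.18400e-6 ≈ 0.000305 MJ.

0.000305 MJ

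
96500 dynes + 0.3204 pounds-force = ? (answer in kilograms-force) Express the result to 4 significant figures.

0.2437 kgf

96500 dyn = 0.0984026 kgf and 0.3204 lbf = 0.145331 kgf.
0.0984026 + 0.145331 ≈ 0.2437 kgf.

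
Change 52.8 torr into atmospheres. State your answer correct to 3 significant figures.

0.0695 atm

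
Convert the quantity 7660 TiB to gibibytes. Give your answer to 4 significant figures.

7.844 × 10^6 GiB

1 tebibyte = 1024.00 gibibytes.
Thus 7660 × 1024.00 ≈ 7.844 × 10^6 GiB.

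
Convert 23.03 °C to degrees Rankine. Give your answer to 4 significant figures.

°R = (°C + 273.15) × 9/5.
Applying the formula gives 533.1 °R.

533.1 °R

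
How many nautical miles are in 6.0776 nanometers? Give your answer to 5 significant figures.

3.2816e-12 nmi

1 nm = 5.39957e-13 nmi.
Then 6.0776 × 5.39957e-13 ≈ 3.2816e-12 nmi.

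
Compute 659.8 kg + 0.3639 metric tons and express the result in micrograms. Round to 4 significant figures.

1.024e+12 μg

659.8 kg = 6.59800e+11 μg and 0.3639 t = 3.63900e+11 μg.
6.59800e+11 + 3.63900e+11 ≈ 1.024e+12 μg.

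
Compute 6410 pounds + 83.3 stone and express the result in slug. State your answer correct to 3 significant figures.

235 slug

6410 lb = 199.229 slug and 83.3 st = 36.2466 slug.
199.229 + 36.2466 ≈ 235 slug.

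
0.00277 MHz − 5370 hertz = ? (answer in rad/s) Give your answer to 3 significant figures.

-16300 rad/s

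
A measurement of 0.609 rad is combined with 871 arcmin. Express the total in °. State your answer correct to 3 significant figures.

0.609 rad = 34.8931 ° and 871 arcmin = 14.5167 °.
34.8931 + 14.5167 ≈ 49.4 °.

49.4 degrees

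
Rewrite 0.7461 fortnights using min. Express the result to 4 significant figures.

1 fortnight = 20160.0 min.
So 0.7461 × 20160.0 ≈ 15040 min.

15040 minutes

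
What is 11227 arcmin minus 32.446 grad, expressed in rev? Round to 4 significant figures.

11227 arcmin = 0.519769 rev and 32.446 grad = 0.0811150 rev.
0.519769 − 0.0811150 ≈ 0.4387 rev.

0.4387 revolutions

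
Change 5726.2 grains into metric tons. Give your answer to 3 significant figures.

0.000371 metric tons

1 grain = 6.47989 × 10^-8 t.
Thus 5726.2 × 6.47989 × 10^-8 ≈ 0.000371 t.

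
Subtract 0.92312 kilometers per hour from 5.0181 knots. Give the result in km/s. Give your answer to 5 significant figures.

5.0181 kn = 0.00258153 km/s and 0.92312 km/h = 0.000256422 km/s.
0.00258153 − 0.000256422 ≈ 0.0023251 km/s.

0.0023251 km/s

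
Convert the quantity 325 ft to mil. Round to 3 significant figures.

3.90 × 10^6 mil

1 foot = 12000.0 mils.
Thus 325 × 12000.0 ≈ 3.90 × 10^6 mil.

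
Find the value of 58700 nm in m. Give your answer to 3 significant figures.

1 nanometer = 1.00000 × 10^-9 meters.
Then 58700 × 1.00000 × 10^-9 ≈ 5.87 × 10^-5 m.

5.87 × 10^-5 m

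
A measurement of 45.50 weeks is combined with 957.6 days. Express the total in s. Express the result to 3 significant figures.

45.50 wk = 2.75184 × 10^7 s and 957.6 d = 8.27366 × 10^7 s.
2.75184 × 10^7 + 8.27366 × 10^7 ≈ 1.10 × 10^8 s.

1.10 × 10^8 s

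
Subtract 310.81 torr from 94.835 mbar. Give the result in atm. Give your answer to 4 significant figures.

-0.3154 atm

94.835 mbar = 0.0935949 atm and 310.81 torr = 0.408961 atm.
0.0935949 − 0.408961 ≈ -0.3154 atm.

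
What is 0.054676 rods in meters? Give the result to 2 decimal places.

1 rod = 5.02920 meters.
Then 0.054676 × 5.02920 ≈ 0.27 m.

0.27 m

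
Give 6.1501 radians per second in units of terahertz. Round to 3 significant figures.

1 rad/s = 1.59155e-13 terahertz.
Thus 6.1501 × 1.59155e-13 ≈ 9.79e-13 THz.

9.79e-13 THz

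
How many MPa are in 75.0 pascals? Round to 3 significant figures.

7.50e-5 MPa

1 pascal = 1.00000e-6 MPa.
So 75.0 × 1.00000e-6 ≈ 7.50e-5 MPa.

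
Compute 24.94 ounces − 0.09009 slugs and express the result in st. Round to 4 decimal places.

-0.0957 st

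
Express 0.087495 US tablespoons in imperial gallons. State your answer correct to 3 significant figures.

1 US tbsp = 0.00325263 imp gal.
So 0.087495 × 0.00325263 ≈ 0.000285 imp gal.

0.000285 imperial gallons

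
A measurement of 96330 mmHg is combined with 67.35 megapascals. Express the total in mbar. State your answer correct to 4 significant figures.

96330 mmHg = 128429 mbar and 67.35 MPa = 673500 mbar.
128429 + 673500 ≈ 801900 mbar.

801900 mbar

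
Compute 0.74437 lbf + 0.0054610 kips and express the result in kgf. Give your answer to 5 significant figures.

2.8147 kilograms-force

0.74437 lbf = 0.337641 kgf and 0.0054610 kip = 2.47707 kgf.
0.337641 + 2.47707 ≈ 2.8147 kgf.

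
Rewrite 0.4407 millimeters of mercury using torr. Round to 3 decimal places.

0.441 torr

1 millimeter of mercury = 1.00000 torr.
0.4407 × 1.00000 ≈ 0.441 torr.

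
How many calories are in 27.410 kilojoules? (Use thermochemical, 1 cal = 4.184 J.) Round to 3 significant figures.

6550 cal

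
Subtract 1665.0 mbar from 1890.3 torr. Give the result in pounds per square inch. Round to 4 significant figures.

1890.3 torr = 36.5523 psi and 1665.0 mbar = 24.1488 psi.
36.5523 − 24.1488 ≈ 12.40 psi.

12.40 psi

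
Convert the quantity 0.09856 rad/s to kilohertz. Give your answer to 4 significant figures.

1.569e-5 kHz

1 radian per second = 0.000159155 kHz.
0.09856 × 0.000159155 ≈ 1.569e-5 kHz.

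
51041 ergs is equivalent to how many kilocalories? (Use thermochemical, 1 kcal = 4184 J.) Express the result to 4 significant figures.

1 erg = 2.39006 × 10^-11 kilocalories.
Then 51041 × 2.39006 × 10^-11 ≈ 1.220 × 10^-6 kcal.

1.220 × 10^-6 kcal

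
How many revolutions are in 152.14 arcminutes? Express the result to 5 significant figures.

0.0070435 rev

1 arcmin = 4.62963 × 10^-5 rev.
So 152.14 × 4.62963 × 10^-5 ≈ 0.0070435 rev.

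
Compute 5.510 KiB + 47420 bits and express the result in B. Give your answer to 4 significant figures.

11570 B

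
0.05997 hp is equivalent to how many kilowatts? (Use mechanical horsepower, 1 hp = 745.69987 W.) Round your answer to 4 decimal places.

0.0447 kW

1 horsepower = 0.745700 kW.
Then 0.05997 × 0.745700 ≈ 0.0447 kW.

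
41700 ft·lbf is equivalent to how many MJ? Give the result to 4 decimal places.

0.0565 megajoules

1 foot-pound = 1.35582 × 10^-6 MJ.
41700 × 1.35582 × 10^-6 ≈ 0.0565 MJ.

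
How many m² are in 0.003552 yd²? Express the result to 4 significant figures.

0.002970 square meters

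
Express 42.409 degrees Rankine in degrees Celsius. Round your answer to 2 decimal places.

°R = (°C + 273.15) × 9/5.
Applying the formula gives -249.59 °C.

-249.59 °C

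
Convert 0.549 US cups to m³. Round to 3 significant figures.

0.000130 cubic meters

1 US cup = 0.000236588 m³.
Then 0.549 × 0.000236588 ≈ 0.000130 m³.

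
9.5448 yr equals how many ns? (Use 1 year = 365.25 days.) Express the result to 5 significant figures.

1 yr = 3.15576e+16 ns.
Then 9.5448 × 3.15576e+16 ≈ 3.0121e+17 ns.

3.0121e+17 nanoseconds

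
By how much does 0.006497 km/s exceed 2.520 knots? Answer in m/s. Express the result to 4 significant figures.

5.201 m/s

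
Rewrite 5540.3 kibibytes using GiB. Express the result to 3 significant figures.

0.00528 GiB

1 KiB = 9.53674e-7 gibibytes.
Then 5540.3 × 9.53674e-7 ≈ 0.00528 GiB.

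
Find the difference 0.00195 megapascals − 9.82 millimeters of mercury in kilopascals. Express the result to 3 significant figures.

0.641 kPa

0.00195 MPa = 1.95000 kPa and 9.82 mmHg = 1.30923 kPa.
1.95000 − 1.30923 ≈ 0.641 kPa.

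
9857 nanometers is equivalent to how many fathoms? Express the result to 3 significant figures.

1 nm = 5.46807e-10 fathoms.
9857 × 5.46807e-10 ≈ 5.39e-6 fathom.

5.39e-6 fathom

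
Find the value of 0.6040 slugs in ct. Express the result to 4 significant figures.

44070 ct

1 slug = 72969.5 ct.
0.6040 × 72969.5 ≈ 44070 ct.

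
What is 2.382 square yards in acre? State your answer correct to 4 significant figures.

0.0004921 acre

1 square yard = 0.000206612 acre.
2.382 × 0.000206612 ≈ 0.0004921 acre.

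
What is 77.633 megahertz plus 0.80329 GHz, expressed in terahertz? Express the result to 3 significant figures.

77.633 MHz = 7.76330 × 10^-5 THz and 0.80329 GHz = 0.000803290 THz.
7.76330 × 10^-5 + 0.000803290 ≈ 0.000881 THz.

0.000881 THz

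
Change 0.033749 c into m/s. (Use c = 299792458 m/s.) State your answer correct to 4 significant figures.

1 speed of light = 2.99792e+8 meters per second.
So 0.033749 × 2.99792e+8 ≈ 1.012e+7 m/s.

1.012e+7 meters per second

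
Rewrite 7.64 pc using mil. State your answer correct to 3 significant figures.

9.28e+21 mils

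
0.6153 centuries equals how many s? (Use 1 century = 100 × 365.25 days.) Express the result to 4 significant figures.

1.942e+9 s

1 century = 3.15576e+9 seconds.
Thus 0.6153 × 3.15576e+9 ≈ 1.942e+9 s.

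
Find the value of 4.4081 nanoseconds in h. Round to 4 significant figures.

1 ns = 2.77778 × 10^-13 hours.
4.4081 × 2.77778 × 10^-13 ≈ 1.224 × 10^-12 h.

1.224 × 10^-12 hours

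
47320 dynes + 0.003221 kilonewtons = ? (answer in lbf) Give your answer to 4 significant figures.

47320 dyn = 0.106380 lbf and 0.003221 kN = 0.724110 lbf.
0.106380 + 0.724110 ≈ 0.8305 lbf.

0.8305 lbf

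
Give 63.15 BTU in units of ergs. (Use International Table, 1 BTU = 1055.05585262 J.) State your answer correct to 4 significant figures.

6.663 × 10^11 erg

1 BTU = 1.05506 × 10^10 erg.
Then 63.15 × 1.05506 × 10^10 ≈ 6.663 × 10^11 erg.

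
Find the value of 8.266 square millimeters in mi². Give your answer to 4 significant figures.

3.192 × 10^-12 mi²

1 square millimeter = 3.86102 × 10^-13 square miles.
Thus 8.266 × 3.86102 × 10^-13 ≈ 3.192 × 10^-12 mi².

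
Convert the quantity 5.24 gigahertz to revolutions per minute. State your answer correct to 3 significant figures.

3.14e+11 revolutions per minute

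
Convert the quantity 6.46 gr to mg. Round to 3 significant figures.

419 mg

1 gr = 64.7989 mg.
Then 6.46 × 64.7989 ≈ 419 mg.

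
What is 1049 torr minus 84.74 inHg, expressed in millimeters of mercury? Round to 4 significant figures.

-1103 mmHg

1049 torr = 1049.00 mmHg and 84.74 inHg = 2152.40 mmHg.
1049.00 − 2152.40 ≈ -1103 mmHg.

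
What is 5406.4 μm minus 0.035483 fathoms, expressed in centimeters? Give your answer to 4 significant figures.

5406.4 μm = 0.540640 cm and 0.035483 fathom = 6.48913 cm.
0.540640 − 6.48913 ≈ -5.948 cm.

-5.948 cm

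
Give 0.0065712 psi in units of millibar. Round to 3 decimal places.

0.453 millibar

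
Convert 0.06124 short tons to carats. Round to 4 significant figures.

277800 ct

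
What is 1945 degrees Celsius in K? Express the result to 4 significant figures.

2218 kelvins

K = °C + 273.15.
Applying the formula gives 2218 K.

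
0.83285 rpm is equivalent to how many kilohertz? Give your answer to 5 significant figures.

1 rpm = 1.66667 × 10^-5 kHz.
So 0.83285 × 1.66667 × 10^-5 ≈ 1.3881 × 10^-5 kHz.

1.3881 × 10^-5 kilohertz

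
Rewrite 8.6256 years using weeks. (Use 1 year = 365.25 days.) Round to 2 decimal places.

450.07 wk

1 year = 52.1786 wk.
Then 8.6256 × 52.1786 ≈ 450.07 wk.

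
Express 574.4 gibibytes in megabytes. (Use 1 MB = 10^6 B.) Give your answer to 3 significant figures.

617000 MB

1 gibibyte = 1073.74 MB.
So 574.4 × 1073.74 ≈ 617000 MB.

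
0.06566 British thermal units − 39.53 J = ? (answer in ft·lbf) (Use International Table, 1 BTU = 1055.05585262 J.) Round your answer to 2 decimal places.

21.94 ft·lbf

0.06566 BTU = 51.0946 ft·lbf and 39.53 J = 29.1558 ft·lbf.
51.0946 − 29.1558 ≈ 21.94 ft·lbf.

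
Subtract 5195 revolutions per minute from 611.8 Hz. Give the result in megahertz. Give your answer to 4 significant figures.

611.8 Hz = 0.000611800 MHz and 5195 rpm = 8.65833 × 10^-5 MHz.
0.000611800 − 8.65833 × 10^-5 ≈ 0.0005252 MHz.

0.0005252 megahertz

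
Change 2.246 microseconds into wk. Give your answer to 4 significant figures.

3.714e-12 wk

1 microsecond = 1.65344e-12 wk.
2.246 × 1.65344e-12 ≈ 3.714e-12 wk.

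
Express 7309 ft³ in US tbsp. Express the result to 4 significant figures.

1.400e+7 US tablespoons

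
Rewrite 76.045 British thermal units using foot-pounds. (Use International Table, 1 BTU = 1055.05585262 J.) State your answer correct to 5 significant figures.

1 British thermal unit = 778.169 ft·lbf.
So 76.045 × 778.169 ≈ 59176 ft·lbf.

59176 foot-pounds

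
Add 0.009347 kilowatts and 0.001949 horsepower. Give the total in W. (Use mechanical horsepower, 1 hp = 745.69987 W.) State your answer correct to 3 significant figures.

10.8 watts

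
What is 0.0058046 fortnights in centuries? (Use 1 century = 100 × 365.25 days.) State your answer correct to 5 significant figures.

1 fortnight = 0.000383299 centuries.
Thus 0.0058046 × 0.000383299 ≈ 2.2249e-6 century.

2.2249e-6 century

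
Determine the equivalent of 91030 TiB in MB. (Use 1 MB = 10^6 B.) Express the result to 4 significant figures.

1 tebibyte = 1.09951 × 10^6 megabytes.
91030 × 1.09951 × 10^6 ≈ 1.001 × 10^11 MB.

1.001 × 10^11 megabytes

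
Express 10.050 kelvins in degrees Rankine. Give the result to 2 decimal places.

18.09 degrees Rankine

°R = K × 9/5.
Applying the formula gives 18.09 °R.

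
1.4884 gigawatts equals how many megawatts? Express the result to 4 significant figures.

1488 MW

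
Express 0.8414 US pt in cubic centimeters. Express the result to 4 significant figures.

398.1 cm³

1 US pt = 473.176 cm³.
Then 0.8414 × 473.176 ≈ 398.1 cm³.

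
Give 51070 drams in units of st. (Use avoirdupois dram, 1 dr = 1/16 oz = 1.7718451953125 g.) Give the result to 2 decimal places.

1 dram = 0.000279018 st.
Thus 51070 × 0.000279018 ≈ 14.25 st.

14.25 st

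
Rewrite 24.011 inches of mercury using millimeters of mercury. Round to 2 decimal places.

609.88 mmHg

1 inHg = 25.4000 mmHg.
So 24.011 × 25.4000 ≈ 609.88 mmHg.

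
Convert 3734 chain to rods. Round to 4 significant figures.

14940 rod

1 chain = 4.00000 rods.
Then 3734 × 4.00000 ≈ 14940 rod.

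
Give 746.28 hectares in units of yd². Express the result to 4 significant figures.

1 ha = 11959.9 square yards.
746.28 × 11959.9 ≈ 8.925e+6 yd².

8.925e+6 square yards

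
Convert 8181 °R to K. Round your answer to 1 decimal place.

4545.0 K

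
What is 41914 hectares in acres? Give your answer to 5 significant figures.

1 hectare = 2.47105 acre.
Then 41914 × 2.47105 ≈ 103570 acre.

103570 acre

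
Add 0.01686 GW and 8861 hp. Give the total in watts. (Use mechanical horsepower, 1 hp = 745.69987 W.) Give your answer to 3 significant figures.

2.35 × 10^7 watts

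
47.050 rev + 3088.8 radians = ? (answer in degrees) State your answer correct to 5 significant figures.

193910 degrees

47.050 rev = 16938.0 ° and 3088.8 rad = 176975 °.
16938.0 + 176975 ≈ 193910 °.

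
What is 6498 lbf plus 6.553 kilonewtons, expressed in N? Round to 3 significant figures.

35500 N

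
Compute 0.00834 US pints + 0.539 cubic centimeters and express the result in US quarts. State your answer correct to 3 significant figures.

0.00474 US quarts

0.00834 US pt = 0.00417000 US qt and 0.539 cm³ = 0.000569555 US qt.
0.00417000 + 0.000569555 ≈ 0.00474 US qt.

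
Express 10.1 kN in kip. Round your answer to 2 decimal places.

2.27 kip

1 kilonewton = 0.224809 kips.
Then 10.1 × 0.224809 ≈ 2.27 kip.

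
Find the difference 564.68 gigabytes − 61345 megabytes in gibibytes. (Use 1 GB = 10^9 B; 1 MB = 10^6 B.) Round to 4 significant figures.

468.8 gibibytes

564.68 GB = 525.899 GiB and 61345 MB = 57.1320 GiB.
525.899 − 57.1320 ≈ 468.8 GiB.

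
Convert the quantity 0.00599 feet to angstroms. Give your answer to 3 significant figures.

1 foot = 3.04800e+9 angstroms.
So 0.00599 × 3.04800e+9 ≈ 1.83e+7 Å.

1.83e+7 angstroms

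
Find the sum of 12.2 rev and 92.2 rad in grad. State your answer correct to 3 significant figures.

10700 grad

12.2 rev = 4880.00 grad and 92.2 rad = 5869.63 grad.
4880.00 + 5869.63 ≈ 10700 grad.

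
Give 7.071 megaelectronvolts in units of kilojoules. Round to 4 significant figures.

1.133 × 10^-15 kilojoules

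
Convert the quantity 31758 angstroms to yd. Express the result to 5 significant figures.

1 Å = 1.09361e-10 yd.
Then 31758 × 1.09361e-10 ≈ 3.4731e-6 yd.

3.4731e-6 yards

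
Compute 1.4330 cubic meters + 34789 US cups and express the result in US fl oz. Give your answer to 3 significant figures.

327000 US fl oz

1.4330 m³ = 48455.5 US fl oz and 34789 US cup = 278312 US fl oz.
48455.5 + 278312 ≈ 327000 US fl oz.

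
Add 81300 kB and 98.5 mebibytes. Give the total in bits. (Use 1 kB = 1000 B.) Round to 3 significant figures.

81300 kB = 6.50400e+8 bit and 98.5 MiB = 8.26278e+8 bit.
6.50400e+8 + 8.26278e+8 ≈ 1.48e+9 bit.

1.48e+9 bits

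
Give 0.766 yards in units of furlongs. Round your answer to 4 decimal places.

1 yard = 0.00454545 furlong.
0.766 × 0.00454545 ≈ 0.0035 furlong.

0.0035 furlong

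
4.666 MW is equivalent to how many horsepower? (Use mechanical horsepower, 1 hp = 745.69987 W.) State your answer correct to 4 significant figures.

6257 horsepower

1 megawatt = 1341.02 hp.
So 4.666 × 1341.02 ≈ 6257 hp.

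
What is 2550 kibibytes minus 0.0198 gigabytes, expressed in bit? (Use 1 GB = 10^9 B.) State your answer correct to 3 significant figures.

-1.38e+8 bits

2550 KiB = 2.08896e+7 bit and 0.0198 GB = 1.58400e+8 bit.
2.08896e+7 − 1.58400e+8 ≈ -1.38e+8 bit.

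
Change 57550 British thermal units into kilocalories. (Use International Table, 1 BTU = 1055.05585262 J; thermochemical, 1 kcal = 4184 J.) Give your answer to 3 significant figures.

1 British thermal unit = 0.252164 kilocalories.
Then 57550 × 0.252164 ≈ 14500 kcal.

14500 kilocalories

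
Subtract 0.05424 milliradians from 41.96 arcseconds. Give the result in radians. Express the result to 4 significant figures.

41.96 arcsec = 0.000203428 rad and 0.05424 mrad = 5.42400 × 10^-5 rad.
0.000203428 − 5.42400 × 10^-5 ≈ 0.0001492 rad.

0.0001492 radians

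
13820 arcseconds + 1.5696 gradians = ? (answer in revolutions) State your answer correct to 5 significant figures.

13820 arcsec = 0.0106636 rev and 1.5696 grad = 0.00392400 rev.
0.0106636 + 0.00392400 ≈ 0.014588 rev.

0.014588 rev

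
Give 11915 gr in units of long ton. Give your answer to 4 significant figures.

1 gr = 6.37755 × 10^-8 long tons.
Thus 11915 × 6.37755 × 10^-8 ≈ 0.0007599 long ton.

0.0007599 long ton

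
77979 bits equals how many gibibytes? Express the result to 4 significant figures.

9.078 × 10^-6 GiB

1 bit = 1.16415 × 10^-10 GiB.
77979 × 1.16415 × 10^-10 ≈ 9.078 × 10^-6 GiB.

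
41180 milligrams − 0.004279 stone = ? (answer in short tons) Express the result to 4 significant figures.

41180 mg = 4.53932e-5 short ton and 0.004279 st = 2.99530e-5 short ton.
4.53932e-5 − 2.99530e-5 ≈ 1.544e-5 short ton.

1.544e-5 short tons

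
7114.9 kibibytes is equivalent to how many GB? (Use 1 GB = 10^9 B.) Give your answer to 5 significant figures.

1 KiB = 1.02400 × 10^-6 GB.
So 7114.9 × 1.02400 × 10^-6 ≈ 0.0072857 GB.

0.0072857 GB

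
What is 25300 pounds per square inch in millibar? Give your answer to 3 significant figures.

1.74e+6 mbar

1 psi = 68.9476 millibar.
Thus 25300 × 68.9476 ≈ 1.74e+6 mbar.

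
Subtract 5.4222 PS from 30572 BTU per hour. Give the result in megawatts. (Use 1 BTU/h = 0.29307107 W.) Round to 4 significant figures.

30572 BTU/h = 0.00895977 MW and 5.4222 PS = 0.00398802 MW.
0.00895977 − 0.00398802 ≈ 0.004972 MW.

0.004972 megawatts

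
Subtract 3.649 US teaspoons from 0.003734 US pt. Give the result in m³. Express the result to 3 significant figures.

0.003734 US pt = 1.76684e-6 m³ and 3.649 US tsp = 1.79856e-5 m³.
1.76684e-6 − 1.79856e-5 ≈ -1.62e-5 m³.

-1.62e-5 cubic meters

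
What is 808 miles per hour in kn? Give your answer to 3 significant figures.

702 knots

1 mph = 0.868976 kn.
Then 808 × 0.868976 ≈ 702 kn.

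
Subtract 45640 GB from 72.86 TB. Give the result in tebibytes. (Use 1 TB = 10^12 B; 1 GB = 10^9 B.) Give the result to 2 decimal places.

72.86 TB = 66.2658 TiB and 45640 GB = 41.5093 TiB.
66.2658 − 41.5093 ≈ 24.76 TiB.

24.76 TiB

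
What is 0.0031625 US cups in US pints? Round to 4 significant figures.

1 US cup = 0.500000 US pt.
Then 0.0031625 × 0.500000 ≈ 0.001581 US pt.

0.001581 US pt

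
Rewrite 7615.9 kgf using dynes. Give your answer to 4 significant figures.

7.469e+9 dynes

1 kilogram-force = 980665 dyn.
Then 7615.9 × 980665 ≈ 7.469e+9 dyn.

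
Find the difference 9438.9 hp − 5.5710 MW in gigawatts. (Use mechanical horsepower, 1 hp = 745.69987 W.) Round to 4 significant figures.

0.001468 GW

9438.9 hp = 0.00703859 GW and 5.5710 MW = 0.00557100 GW.
0.00703859 − 0.00557100 ≈ 0.001468 GW.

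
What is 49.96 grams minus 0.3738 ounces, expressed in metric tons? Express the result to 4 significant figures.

3.936 × 10^-5 t

49.96 g = 4.99600 × 10^-5 t and 0.3738 oz = 1.05971 × 10^-5 t.
4.99600 × 10^-5 − 1.05971 × 10^-5 ≈ 3.936 × 10^-5 t.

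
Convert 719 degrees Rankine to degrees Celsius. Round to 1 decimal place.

126.3 °C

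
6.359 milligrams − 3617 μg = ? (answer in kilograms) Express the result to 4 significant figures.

6.359 mg = 6.35900 × 10^-6 kg and 3617 μg = 3.61700 × 10^-6 kg.
6.35900 × 10^-6 − 3.61700 × 10^-6 ≈ 2.742 × 10^-6 kg.

2.742 × 10^-6 kilograms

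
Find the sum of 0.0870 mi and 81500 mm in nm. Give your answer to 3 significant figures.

0.0870 mi = 1.40013 × 10^11 nm and 81500 mm = 8.15000 × 10^10 nm.
1.40013 × 10^11 + 8.15000 × 10^10 ≈ 2.22 × 10^11 nm.

2.22 × 10^11 nanometers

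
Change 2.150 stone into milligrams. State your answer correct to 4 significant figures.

1.365e+7 milligrams

1 stone = 6.35029e+6 mg.
2.150 × 6.35029e+6 ≈ 1.365e+7 mg.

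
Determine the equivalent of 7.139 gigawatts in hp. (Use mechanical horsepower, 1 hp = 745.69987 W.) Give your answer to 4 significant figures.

9.574e+6 horsepower

1 GW = 1.34102e+6 horsepower.
Thus 7.139 × 1.34102e+6 ≈ 9.574e+6 hp.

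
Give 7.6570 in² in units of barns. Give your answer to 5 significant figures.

4.9400 × 10^25 barns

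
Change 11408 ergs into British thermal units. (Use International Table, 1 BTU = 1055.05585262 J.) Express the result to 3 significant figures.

1.08 × 10^-6 BTU

1 erg = 9.47817 × 10^-11 British thermal units.
11408 × 9.47817 × 10^-11 ≈ 1.08 × 10^-6 BTU.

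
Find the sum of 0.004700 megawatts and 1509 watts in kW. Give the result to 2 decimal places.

0.004700 MW = 4.70000 kW and 1509 W = 1.50900 kW.
4.70000 + 1.50900 ≈ 6.21 kW.

6.21 kilowatts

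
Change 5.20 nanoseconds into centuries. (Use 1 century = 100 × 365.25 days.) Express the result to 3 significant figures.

1.65e-18 centuries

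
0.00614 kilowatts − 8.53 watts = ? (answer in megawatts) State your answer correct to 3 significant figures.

-2.39e-6 MW

0.00614 kW = 6.14000e-6 MW and 8.53 W = 8.53000e-6 MW.
6.14000e-6 − 8.53000e-6 ≈ -2.39e-6 MW.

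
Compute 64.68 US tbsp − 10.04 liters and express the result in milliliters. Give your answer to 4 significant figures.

-9084 mL

64.68 US tbsp = 956.408 mL and 10.04 L = 10040.0 mL.
956.408 − 10040.0 ≈ -9084 mL.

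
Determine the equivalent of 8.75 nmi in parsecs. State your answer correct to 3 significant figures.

5.25 × 10^-13 parsecs

1 nmi = 6.00192 × 10^-14 pc.
So 8.75 × 6.00192 × 10^-14 ≈ 5.25 × 10^-13 pc.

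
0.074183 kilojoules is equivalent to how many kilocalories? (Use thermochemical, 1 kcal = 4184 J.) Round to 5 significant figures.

0.017730 kcal

1 kilojoule = 0.239006 kilocalories.
0.074183 × 0.239006 ≈ 0.017730 kcal.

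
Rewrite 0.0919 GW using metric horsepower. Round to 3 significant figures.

125000 metric horsepower

1 gigawatt = 1.35962e+6 PS.
0.0919 × 1.35962e+6 ≈ 125000 PS.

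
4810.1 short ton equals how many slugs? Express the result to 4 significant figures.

1 short ton = 62.1619 slug.
4810.1 × 62.1619 ≈ 299000 slug.

299000 slug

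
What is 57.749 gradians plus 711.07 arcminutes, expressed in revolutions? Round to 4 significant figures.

0.1773 revolutions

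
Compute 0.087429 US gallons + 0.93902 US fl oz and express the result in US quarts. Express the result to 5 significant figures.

0.087429 US gal = 0.349716 US qt and 0.93902 US fl oz = 0.0293444 US qt.
0.349716 + 0.0293444 ≈ 0.37906 US qt.

0.37906 US quarts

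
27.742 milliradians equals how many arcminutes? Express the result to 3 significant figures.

1 mrad = 3.43775 arcminutes.
27.742 × 3.43775 ≈ 95.4 arcmin.

95.4 arcmin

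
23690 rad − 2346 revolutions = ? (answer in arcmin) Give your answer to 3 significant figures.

23690 rad = 8.14402e+7 arcmin and 2346 rev = 5.06736e+7 arcmin.
8.14402e+7 − 5.06736e+7 ≈ 3.08e+7 arcmin.

3.08e+7 arcmin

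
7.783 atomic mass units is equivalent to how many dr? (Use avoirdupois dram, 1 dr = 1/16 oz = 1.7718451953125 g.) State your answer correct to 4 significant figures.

7.294e-24 drams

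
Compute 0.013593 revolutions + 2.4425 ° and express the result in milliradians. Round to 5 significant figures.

128.04 mrad

0.013593 rev = 85.4073 mrad and 2.4425 ° = 42.6297 mrad.
85.4073 + 42.6297 ≈ 128.04 mrad.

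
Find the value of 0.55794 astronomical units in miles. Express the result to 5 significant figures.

5.1864 × 10^7 mi

1 au = 9.29558 × 10^7 miles.
Then 0.55794 × 9.29558 × 10^7 ≈ 5.1864 × 10^7 mi.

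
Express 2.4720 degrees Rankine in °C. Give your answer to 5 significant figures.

°R = (°C + 273.15) × 9/5.
Applying the formula gives -271.78 °C.

-271.78 °C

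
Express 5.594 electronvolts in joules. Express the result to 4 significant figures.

8.963 × 10^-19 J

1 eV = 1.60218 × 10^-19 joules.
Thus 5.594 × 1.60218 × 10^-19 ≈ 8.963 × 10^-19 J.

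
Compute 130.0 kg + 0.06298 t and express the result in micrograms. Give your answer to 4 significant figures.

1.930e+11 μg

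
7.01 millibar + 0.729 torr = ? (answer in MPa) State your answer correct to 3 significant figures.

0.000798 MPa

7.01 mbar = 0.000701000 MPa and 0.729 torr = 9.71920 × 10^-5 MPa.
0.000701000 + 9.71920 × 10^-5 ≈ 0.000798 MPa.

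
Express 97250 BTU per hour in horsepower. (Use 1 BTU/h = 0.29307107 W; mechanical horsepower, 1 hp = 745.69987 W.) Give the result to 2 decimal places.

38.22 hp

1 BTU/h = 0.000393015 hp.
Thus 97250 × 0.000393015 ≈ 38.22 hp.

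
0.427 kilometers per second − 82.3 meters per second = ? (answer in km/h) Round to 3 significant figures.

0.427 km/s = 1537.20 km/h and 82.3 m/s = 296.280 km/h.
1537.20 − 296.280 ≈ 1240 km/h.

1240 kilometers per hour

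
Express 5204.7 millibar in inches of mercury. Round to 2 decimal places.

1 mbar = 0.0295300 inches of mercury.
5204.7 × 0.0295300 ≈ 153.69 inHg.

153.69 inHg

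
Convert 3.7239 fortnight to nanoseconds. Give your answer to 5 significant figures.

1 fortnight = 1.20960 × 10^15 nanoseconds.
Then 3.7239 × 1.20960 × 10^15 ≈ 4.5044 × 10^15 ns.

4.5044 × 10^15 nanoseconds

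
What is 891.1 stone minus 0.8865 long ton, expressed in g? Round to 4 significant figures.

4.758 × 10^6 grams

891.1 st = 5.65875 × 10^6 g and 0.8865 long ton = 900726 g.
5.65875 × 10^6 − 900726 ≈ 4.758 × 10^6 g.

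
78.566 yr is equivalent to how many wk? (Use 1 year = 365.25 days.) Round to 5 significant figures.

4099.5 weeks

1 year = 52.1786 wk.
So 78.566 × 52.1786 ≈ 4099.5 wk.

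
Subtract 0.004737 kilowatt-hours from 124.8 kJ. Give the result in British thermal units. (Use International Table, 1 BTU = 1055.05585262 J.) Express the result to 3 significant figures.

102 BTU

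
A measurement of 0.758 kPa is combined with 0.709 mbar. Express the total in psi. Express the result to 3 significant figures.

0.120 pounds per square inch

0.758 kPa = 0.109939 psi and 0.709 mbar = 0.0102832 psi.
0.109939 + 0.0102832 ≈ 0.120 psi.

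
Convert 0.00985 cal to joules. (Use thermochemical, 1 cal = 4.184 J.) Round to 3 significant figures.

0.0412 joules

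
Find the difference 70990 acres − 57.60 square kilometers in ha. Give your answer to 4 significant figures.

22970 hectares

70990 acre = 28728.6 ha and 57.60 km² = 5760.00 ha.
28728.6 − 5760.00 ≈ 22970 ha.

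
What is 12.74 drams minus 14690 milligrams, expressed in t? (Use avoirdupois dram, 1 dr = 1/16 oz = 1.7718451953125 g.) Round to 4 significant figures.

12.74 dr = 2.25733e-5 t and 14690 mg = 1.46900e-5 t.
2.25733e-5 − 1.46900e-5 ≈ 7.883e-6 t.

7.883e-6 t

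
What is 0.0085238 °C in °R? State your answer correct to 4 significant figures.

°R = (°C + 273.15) × 9/5.
Applying the formula gives 491.7 °R.

491.7 degrees Rankine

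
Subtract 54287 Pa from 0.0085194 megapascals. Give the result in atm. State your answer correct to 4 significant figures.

0.0085194 MPa = 0.0840799 atm and 54287 Pa = 0.535771 atm.
0.0840799 − 0.535771 ≈ -0.4517 atm.

-0.4517 atmospheres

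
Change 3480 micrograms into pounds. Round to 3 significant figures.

1 microgram = 2.20462e-9 lb.
3480 × 2.20462e-9 ≈ 7.67e-6 lb.

7.67e-6 lb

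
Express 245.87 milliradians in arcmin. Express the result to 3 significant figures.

1 milliradian = 3.43775 arcmin.
245.87 × 3.43775 ≈ 845 arcmin.

845 arcmin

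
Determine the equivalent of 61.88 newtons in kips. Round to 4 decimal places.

1 N = 0.000224809 kip.
61.88 × 0.000224809 ≈ 0.0139 kip.

0.0139 kips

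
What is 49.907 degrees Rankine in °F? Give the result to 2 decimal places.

-409.76 °F

°R = °F + 459.67.
Applying the formula gives -409.76 °F.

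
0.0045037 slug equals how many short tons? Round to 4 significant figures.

1 slug = 0.0160870 short ton.
0.0045037 × 0.0160870 ≈ 7.245e-5 short ton.

7.245e-5 short tons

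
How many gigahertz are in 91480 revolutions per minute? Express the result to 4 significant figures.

1.525 × 10^-6 GHz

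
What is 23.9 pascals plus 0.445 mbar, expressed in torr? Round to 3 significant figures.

23.9 Pa = 0.179265 torr and 0.445 mbar = 0.333777 torr.
0.179265 + 0.333777 ≈ 0.513 torr.

0.513 torr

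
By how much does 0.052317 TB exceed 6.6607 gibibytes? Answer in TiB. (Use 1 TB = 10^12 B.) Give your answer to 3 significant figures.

0.052317 TB = 0.0475820 TiB and 6.6607 GiB = 0.00650459 TiB.
0.0475820 − 0.00650459 ≈ 0.0411 TiB.

0.0411 TiB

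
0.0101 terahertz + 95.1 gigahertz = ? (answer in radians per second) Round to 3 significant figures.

0.0101 THz = 6.34602 × 10^10 rad/s and 95.1 GHz = 5.97531 × 10^11 rad/s.
6.34602 × 10^10 + 5.97531 × 10^11 ≈ 6.61 × 10^11 rad/s.

6.61 × 10^11 rad/s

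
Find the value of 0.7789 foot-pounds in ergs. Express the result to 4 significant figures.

1 ft·lbf = 1.35582 × 10^7 erg.
So 0.7789 × 1.35582 × 10^7 ≈ 1.056 × 10^7 erg.

1.056 × 10^7 ergs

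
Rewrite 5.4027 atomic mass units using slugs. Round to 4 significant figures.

6.147e-28 slugs

1 u = 1.13783e-28 slugs.
Then 5.4027 × 1.13783e-28 ≈ 6.147e-28 slug.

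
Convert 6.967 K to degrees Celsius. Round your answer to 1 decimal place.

K = °C + 273.15.
Applying the formula gives -266.2 °C.

-266.2 degrees Celsius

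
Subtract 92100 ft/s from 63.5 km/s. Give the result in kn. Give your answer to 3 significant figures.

68900 kn

63.5 km/s = 123434 kn and 92100 ft/s = 54567.8 kn.
123434 − 54567.8 ≈ 68900 kn.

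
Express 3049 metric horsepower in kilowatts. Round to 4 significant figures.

1 metric horsepower = 0.735499 kilowatts.
Thus 3049 × 0.735499 ≈ 2243 kW.

2243 kW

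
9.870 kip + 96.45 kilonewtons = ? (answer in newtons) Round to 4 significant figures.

140400 newtons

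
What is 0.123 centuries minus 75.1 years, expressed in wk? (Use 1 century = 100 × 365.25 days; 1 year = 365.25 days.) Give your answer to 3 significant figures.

0.123 century = 641.796 wk and 75.1 yr = 3918.61 wk.
641.796 − 3918.61 ≈ -3280 wk.

-3280 wk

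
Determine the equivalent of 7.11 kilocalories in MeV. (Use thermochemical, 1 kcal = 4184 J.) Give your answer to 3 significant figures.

1.86e+17 MeV

1 kilocalorie = 2.61145e+16 MeV.
So 7.11 × 2.61145e+16 ≈ 1.86e+17 MeV.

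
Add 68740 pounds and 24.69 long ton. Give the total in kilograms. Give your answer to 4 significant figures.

68740 lb = 31179.9 kg and 24.69 long ton = 25086.2 kg.
31179.9 + 25086.2 ≈ 56270 kg.

56270 kg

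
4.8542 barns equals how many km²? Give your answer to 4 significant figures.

4.854e-34 square kilometers

1 barn = 1.00000e-34 km².
4.8542 × 1.00000e-34 ≈ 4.854e-34 km².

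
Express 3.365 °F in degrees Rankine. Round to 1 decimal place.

°R = °F + 459.67.
Applying the formula gives 463.0 °R.

463.0 degrees Rankine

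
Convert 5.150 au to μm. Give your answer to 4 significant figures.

1 astronomical unit = 1.49598e+17 μm.
5.150 × 1.49598e+17 ≈ 7.704e+17 μm.

7.704e+17 μm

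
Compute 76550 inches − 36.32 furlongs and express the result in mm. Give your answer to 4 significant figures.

76550 in = 1.94437 × 10^6 mm and 36.32 furlong = 7.30642 × 10^6 mm.
1.94437 × 10^6 − 7.30642 × 10^6 ≈ -5.362 × 10^6 mm.

-5.362 × 10^6 mm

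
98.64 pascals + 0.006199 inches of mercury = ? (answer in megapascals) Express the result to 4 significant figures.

0.0001196 MPa

98.64 Pa = 9.86400 × 10^-5 MPa and 0.006199 inHg = 2.09922 × 10^-5 MPa.
9.86400 × 10^-5 + 2.09922 × 10^-5 ≈ 0.0001196 MPa.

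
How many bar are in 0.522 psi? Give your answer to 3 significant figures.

1 psi = 0.0689476 bar.
Thus 0.522 × 0.0689476 ≈ 0.0360 bar.

0.0360 bar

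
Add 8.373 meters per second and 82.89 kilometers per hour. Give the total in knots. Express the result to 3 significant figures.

61.0 knots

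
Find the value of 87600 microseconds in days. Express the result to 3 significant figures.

1 μs = 1.15741 × 10^-11 d.
Thus 87600 × 1.15741 × 10^-11 ≈ 1.01 × 10^-6 d.

1.01 × 10^-6 d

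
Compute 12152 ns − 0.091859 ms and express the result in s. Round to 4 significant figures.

-7.971e-5 s

12152 ns = 1.21520e-5 s and 0.091859 ms = 9.18590e-5 s.
1.21520e-5 − 9.18590e-5 ≈ -7.971e-5 s.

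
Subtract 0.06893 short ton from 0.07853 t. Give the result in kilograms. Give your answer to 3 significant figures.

16.0 kilograms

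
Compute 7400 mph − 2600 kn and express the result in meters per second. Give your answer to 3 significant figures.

7400 mph = 3308.10 m/s and 2600 kn = 1337.56 m/s.
3308.10 − 1337.56 ≈ 1970 m/s.

1970 m/s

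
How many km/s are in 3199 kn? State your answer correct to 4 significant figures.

1 kn = 0.000514444 km/s.
So 3199 × 0.000514444 ≈ 1.646 km/s.

1.646 kilometers per second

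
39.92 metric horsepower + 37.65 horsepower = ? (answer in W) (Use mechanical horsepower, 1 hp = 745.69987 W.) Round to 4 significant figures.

57440 W

39.92 PS = 29361.1 W and 37.65 hp = 28075.6 W.
29361.1 + 28075.6 ≈ 57440 W.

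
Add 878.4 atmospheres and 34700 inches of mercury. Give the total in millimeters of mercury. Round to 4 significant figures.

1.549 × 10^6 mmHg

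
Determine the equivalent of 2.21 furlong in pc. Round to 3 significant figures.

1.44e-14 parsecs

1 furlong = 6.51941e-15 pc.
Then 2.21 × 6.51941e-15 ≈ 1.44e-14 pc.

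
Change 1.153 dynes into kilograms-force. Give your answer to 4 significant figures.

1.176e-6 kgf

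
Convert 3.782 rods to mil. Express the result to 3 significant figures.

749000 mil

1 rod = 198000 mil.
So 3.782 × 198000 ≈ 749000 mil.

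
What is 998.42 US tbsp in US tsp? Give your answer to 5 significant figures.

1 US tbsp = 3.00000 US tsp.
Then 998.42 × 3.00000 ≈ 2995.3 US tsp.

2995.3 US tsp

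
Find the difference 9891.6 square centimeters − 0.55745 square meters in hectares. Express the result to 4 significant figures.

9891.6 cm² = 9.89160e-5 ha and 0.55745 m² = 5.57450e-5 ha.
9.89160e-5 − 5.57450e-5 ≈ 4.317e-5 ha.

4.317e-5 hectares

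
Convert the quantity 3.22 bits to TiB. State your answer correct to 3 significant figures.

3.66e-13 TiB

1 bit = 1.13687e-13 TiB.
Then 3.22 × 1.13687e-13 ≈ 3.66e-13 TiB.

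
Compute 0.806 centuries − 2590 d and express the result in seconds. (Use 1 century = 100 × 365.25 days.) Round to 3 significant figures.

2.32 × 10^9 seconds

0.806 century = 2.54354 × 10^9 s and 2590 d = 2.23776 × 10^8 s.
2.54354 × 10^9 − 2.23776 × 10^8 ≈ 2.32 × 10^9 s.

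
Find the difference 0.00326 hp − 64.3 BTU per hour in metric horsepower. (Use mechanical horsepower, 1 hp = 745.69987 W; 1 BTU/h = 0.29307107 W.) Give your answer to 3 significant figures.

0.00326 hp = 0.00330522 PS and 64.3 BTU/h = 0.0256213 PS.
0.00330522 − 0.0256213 ≈ -0.0223 PS.

-0.0223 PS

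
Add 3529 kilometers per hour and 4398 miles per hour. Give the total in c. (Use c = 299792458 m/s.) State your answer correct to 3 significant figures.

3529 km/h = 3.26985e-6 c and 4398 mph = 6.55814e-6 c.
3.26985e-6 + 6.55814e-6 ≈ 9.83e-6 c.

9.83e-6 c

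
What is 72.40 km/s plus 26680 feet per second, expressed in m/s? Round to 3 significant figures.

80500 m/s

72.40 km/s = 72400.0 m/s and 26680 ft/s = 8132.06 m/s.
72400.0 + 8132.06 ≈ 80500 m/s.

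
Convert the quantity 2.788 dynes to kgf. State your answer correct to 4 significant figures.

1 dyne = 1.01972e-6 kgf.
So 2.788 × 1.01972e-6 ≈ 2.843e-6 kgf.

2.843e-6 kilograms-force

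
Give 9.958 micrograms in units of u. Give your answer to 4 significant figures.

5.997 × 10^18 u

1 μg = 6.02214 × 10^17 u.
Thus 9.958 × 6.02214 × 10^17 ≈ 5.997 × 10^18 u.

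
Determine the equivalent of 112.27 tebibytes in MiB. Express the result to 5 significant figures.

1.1772e+8 mebibytes

1 tebibyte = 1.04858e+6 mebibytes.
112.27 × 1.04858e+6 ≈ 1.1772e+8 MiB.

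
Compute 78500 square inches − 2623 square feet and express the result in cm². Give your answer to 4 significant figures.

78500 in² = 506451 cm² and 2623 ft² = 2.43685e+6 cm².
506451 − 2.43685e+6 ≈ -1.930e+6 cm².

-1.930e+6 square centimeters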